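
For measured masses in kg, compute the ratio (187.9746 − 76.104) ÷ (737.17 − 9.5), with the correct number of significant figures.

187.9746 − 76.104 = 111.8706, limited to 3 d.p. → 6 s.f.; 737.17 − 9.5 = 727.67, limited to 1 d.p. → 4 s.f.
Carrying full precision, 111.8706 ÷ 727.67 = 0.153738095565…; keep min(6, 4) = 4 s.f.
Rounded to 4 significant figures: 0.1537.

0.1537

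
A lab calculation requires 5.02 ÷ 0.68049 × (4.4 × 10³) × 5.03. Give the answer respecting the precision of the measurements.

5.02 ÷ 0.68049 × (4.4 × 10³) × 5.03 = 163268.585872…
Multiplication/division keeps the fewest significant figures: 5.02 → 3 s.f., 0.68049 → 5 s.f., 4.4 × 10³ → 2 s.f., 5.03 → 3 s.f.; limit is 2.
Rounded to 2 significant figures: 1.6 × 10⁵.

1.6 × 10⁵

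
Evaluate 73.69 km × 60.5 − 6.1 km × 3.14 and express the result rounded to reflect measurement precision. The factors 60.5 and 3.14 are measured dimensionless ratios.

4.44 × 10³ km

73.69 × 60.5 = 4458.245 → 4.46 × 10³ km (3 s.f., last digit at the 10^1 place).
6.1 × 3.14 = 19.154 → 19 km (2 s.f., last digit at the 10^0 place).
Difference: 4439.091 km; keep the coarser place, 10^1.
Result: 4.44 × 10³ km.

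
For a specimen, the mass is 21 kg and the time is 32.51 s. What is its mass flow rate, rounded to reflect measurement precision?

0.65 kg/s

mass flow rate = 21 kg ÷ 32.51 s = 0.645955090741… kg/s.
21 has 2 significant figures; 32.51 has 4.
Division/multiplication keeps the fewest: 2 significant figures.
Rounded: 0.65 kg/s.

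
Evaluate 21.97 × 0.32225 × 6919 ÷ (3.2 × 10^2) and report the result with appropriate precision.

1.5 × 10^2

21.97 × 0.32225 × 6919 ÷ (3.2 × 10^2) = 153.079253336…
Multiplication/division keeps the fewest significant figures: 21.97 → 4 s.f., 0.32225 → 5 s.f., 6919 → 4 s.f., 3.2 × 10^2 → 2 s.f.; limit is 2.
Rounded to 2 significant figures: 1.5 × 10^2.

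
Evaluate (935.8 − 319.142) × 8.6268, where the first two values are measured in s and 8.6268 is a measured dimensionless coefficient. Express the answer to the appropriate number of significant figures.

5.320 × 10³ s

935.8 s − 319.142 s = 616.658 s; the difference is limited to 1 decimal place (4 s.f.).
Carrying full precision, 616.658 × 8.6268 = 5319.7852344 s; 8.6268 has 5 s.f., so the result keeps min(4, 5) = 4 s.f.
Rounded to 4 significant figures: 5.320 × 10³ s.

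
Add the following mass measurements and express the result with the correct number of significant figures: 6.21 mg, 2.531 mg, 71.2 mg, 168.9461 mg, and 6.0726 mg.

6.21 mg + 2.531 mg + 71.2 mg + 168.9461 mg + 6.0726 mg = 254.9597 mg.
Addition/subtraction keeps the fewest decimal places: 6.21 → 2 decimal places, 2.531 → 3 decimal places, 71.2 → 1 decimal place, 168.9461 → 4 decimal places, 6.0726 → 4 decimal places; limit is 1.
Rounded to 1 decimal place: 2.550 × 10² mg.

2.550 × 10² mg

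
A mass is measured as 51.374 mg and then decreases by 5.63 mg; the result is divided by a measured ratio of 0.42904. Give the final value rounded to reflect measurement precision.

51.374 mg − 5.63 mg = 45.744 mg; the difference is limited to 2 decimal places (4 s.f.).
Carrying full precision, 45.744 ÷ 0.42904 = 106.619429424… mg; 0.42904 has 5 s.f., so the result keeps min(4, 5) = 4 s.f.
Rounded to 4 significant figures: 106.6 mg.

106.6 mg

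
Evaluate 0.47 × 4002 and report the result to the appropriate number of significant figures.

0.47 × 4002 = 1880.94
Multiplication/division keeps the fewest significant figures: 0.47 → 2 s.f., 4002 → 4 s.f.; limit is 2.
Rounded to 2 significant figures: 1.9 × 10³.

1.9 × 10³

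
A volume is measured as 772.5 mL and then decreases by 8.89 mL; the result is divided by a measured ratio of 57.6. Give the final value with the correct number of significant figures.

13.3 mL

772.5 mL − 8.89 mL = 763.61 mL; the difference is limited to 1 decimal place (4 s.f.).
Carrying full precision, 763.61 ÷ 57.6 = 13.2571180556… mL; 57.6 has 3 s.f., so the result keeps min(4, 3) = 3 s.f.
Rounded to 3 significant figures: 13.3 mL.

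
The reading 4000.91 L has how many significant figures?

6

4000.91: zeros between nonzero digits are significant.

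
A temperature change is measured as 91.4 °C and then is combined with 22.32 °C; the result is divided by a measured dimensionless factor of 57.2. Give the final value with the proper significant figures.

91.4 °C + 22.32 °C = 113.72 °C; the sum is limited to 1 decimal place (4 s.f.).
Carrying full precision, 113.72 ÷ 57.2 = 1.98811188811… °C; 57.2 has 3 s.f., so the result keeps min(4, 3) = 3 s.f.
Rounded to 3 significant figures: 1.99 °C.

1.99 °C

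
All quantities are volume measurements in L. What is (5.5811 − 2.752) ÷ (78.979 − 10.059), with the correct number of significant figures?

5.5811 − 2.752 = 2.8291, limited to 3 d.p. → 4 s.f.; 78.979 − 10.059 = 68.920, limited to 3 d.p. → 5 s.f.
Carrying full precision, 2.8291 ÷ 68.920 = 0.041049042368…; keep min(4, 5) = 4 s.f.
Rounded to 4 significant figures: 0.04105.

0.04105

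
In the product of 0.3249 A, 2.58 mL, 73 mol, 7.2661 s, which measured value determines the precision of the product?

0.3249 A → 4 s.f.; 2.58 mL → 3 s.f.; 73 mol → 2 s.f.; 7.2661 s → 5 s.f.
The fewest is 2 significant figures, from 73 mol.

73 mol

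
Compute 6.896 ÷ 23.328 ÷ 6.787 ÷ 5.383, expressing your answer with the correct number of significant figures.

0.008091

6.896 ÷ 23.328 ÷ 6.787 ÷ 5.383 = 0.0080912853454…
Multiplication/division keeps the fewest significant figures: 6.896 → 4 s.f., 23.328 → 5 s.f., 6.787 → 4 s.f., 5.383 → 4 s.f.; limit is 4.
Rounded to 4 significant figures: 0.008091.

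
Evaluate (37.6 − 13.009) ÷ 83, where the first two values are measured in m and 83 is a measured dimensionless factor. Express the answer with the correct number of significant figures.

0.30 m

37.6 m − 13.009 m = 24.591 m; the difference is limited to 1 decimal place (3 s.f.).
Carrying full precision, 24.591 ÷ 83 = 0.296277108434… m; 83 has 2 s.f., so the result keeps min(3, 2) = 2 s.f.
Rounded to 2 significant figures: 0.30 m.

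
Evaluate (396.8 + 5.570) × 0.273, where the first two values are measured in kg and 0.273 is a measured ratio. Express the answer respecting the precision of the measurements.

396.8 kg + 5.570 kg = 402.370 kg; the sum is limited to 1 decimal place (4 s.f.).
Carrying full precision, 402.370 × 0.273 = 109.84701 kg; 0.273 has 3 s.f., so the result keeps min(4, 3) = 3 s.f.
Rounded to 3 significant figures: 110. kg.

110. kg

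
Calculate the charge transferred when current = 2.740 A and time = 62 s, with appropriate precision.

charge transferred = 2.740 A × 62 s = 169.88 C.
2.740 has 4 significant figures; 62 has 2.
Division/multiplication keeps the fewest: 2 significant figures.
Rounded: 1.7 × 10² C.

1.7 × 10² C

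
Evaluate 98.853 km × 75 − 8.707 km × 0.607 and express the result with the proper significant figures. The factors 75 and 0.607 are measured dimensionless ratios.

98.853 × 75 = 7413.975 → 7.4 × 10³ km (2 s.f., last digit at the 10^2 place).
8.707 × 0.607 = 5.285149 → 5.29 km (3 s.f., last digit at the 10^-2 place).
Difference: 7408.689851 km; keep the coarser place, 10^2.
Result: 7.4 × 10³ km.

7.4 × 10³ km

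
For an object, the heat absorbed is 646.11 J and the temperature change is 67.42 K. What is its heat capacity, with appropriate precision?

9.583 J/K

heat capacity = 646.11 J ÷ 67.42 K = 9.58335805399… J/K.
646.11 has 5 significant figures; 67.42 has 4.
Division/multiplication keeps the fewest: 4 significant figures.
Rounded: 9.583 J/K.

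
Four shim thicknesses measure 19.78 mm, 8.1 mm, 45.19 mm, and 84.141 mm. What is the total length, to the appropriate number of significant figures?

19.78 mm + 8.1 mm + 45.19 mm + 84.141 mm = 157.211 mm.
Addition/subtraction keeps the fewest decimal places: 19.78 → 2 decimal places, 8.1 → 1 decimal place, 45.19 → 2 decimal places, 84.141 → 3 decimal places; limit is 1.
Rounded to 1 decimal place: 157.2 mm.

157.2 mm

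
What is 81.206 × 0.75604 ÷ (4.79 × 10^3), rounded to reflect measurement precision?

81.206 × 0.75604 ÷ (4.79 × 10^3) = 0.012817324476…
Multiplication/division keeps the fewest significant figures: 81.206 → 5 s.f., 0.75604 → 5 s.f., 4.79 × 10^3 → 3 s.f.; limit is 3.
Rounded to 3 significant figures: 0.0128.

0.0128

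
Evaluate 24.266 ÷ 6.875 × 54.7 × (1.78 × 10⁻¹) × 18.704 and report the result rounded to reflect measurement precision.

24.266 ÷ 6.875 × 54.7 × (1.78 × 10⁻¹) × 18.704 = 642.787338045…
Multiplication/division keeps the fewest significant figures: 24.266 → 5 s.f., 6.875 → 4 s.f., 54.7 → 3 s.f., 1.78 × 10⁻¹ → 3 s.f., 18.704 → 5 s.f.; limit is 3.
Rounded to 3 significant figures: 643.

643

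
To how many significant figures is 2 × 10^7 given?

2 × 10^7: in scientific notation every digit of the coefficient is significant.

1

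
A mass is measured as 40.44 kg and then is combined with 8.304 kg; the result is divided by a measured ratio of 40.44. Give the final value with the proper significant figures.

40.44 kg + 8.304 kg = 48.744 kg; the sum is limited to 2 decimal places (4 s.f.).
Carrying full precision, 48.744 ÷ 40.44 = 1.20534124629… kg; 40.44 has 4 s.f., so the result keeps min(4, 4) = 4 s.f.
Rounded to 4 significant figures: 1.205 kg.

1.205 kg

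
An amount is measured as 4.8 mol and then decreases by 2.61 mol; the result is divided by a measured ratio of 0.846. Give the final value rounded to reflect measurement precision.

2.6 mol

4.8 mol − 2.61 mol = 2.19 mol; the difference is limited to 1 decimal place (2 s.f.).
Carrying full precision, 2.19 ÷ 0.846 = 2.58865248227… mol; 0.846 has 3 s.f., so the result keeps min(2, 3) = 2 s.f.
Rounded to 2 significant figures: 2.6 mol.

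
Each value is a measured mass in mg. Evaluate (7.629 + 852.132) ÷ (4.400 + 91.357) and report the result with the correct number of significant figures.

8.9786

7.629 + 852.132 = 859.761, limited to 3 d.p. → 6 s.f.; 4.400 + 91.357 = 95.757, limited to 3 d.p. → 5 s.f.
Carrying full precision, 859.761 ÷ 95.757 = 8.97857075723…; keep min(6, 5) = 5 s.f.
Rounded to 5 significant figures: 8.9786.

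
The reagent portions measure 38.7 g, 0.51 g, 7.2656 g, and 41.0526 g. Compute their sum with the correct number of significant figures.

87.5 g

38.7 g + 0.51 g + 7.2656 g + 41.0526 g = 87.5282 g.
Addition/subtraction keeps the fewest decimal places: 38.7 → 1 decimal place, 0.51 → 2 decimal places, 7.2656 → 4 decimal places, 41.0526 → 4 decimal places; limit is 1.
Rounded to 1 decimal place: 87.5 g.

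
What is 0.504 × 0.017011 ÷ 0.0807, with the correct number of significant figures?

0.106

0.504 × 0.017011 ÷ 0.0807 = 0.106239702602…
Multiplication/division keeps the fewest significant figures: 0.504 → 3 s.f., 0.017011 → 5 s.f., 0.0807 → 3 s.f.; limit is 3.
Rounded to 3 significant figures: 0.106.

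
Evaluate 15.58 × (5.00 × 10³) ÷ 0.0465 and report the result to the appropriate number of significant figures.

15.58 × (5.00 × 10³) ÷ 0.0465 = 1675268.8172…
Multiplication/division keeps the fewest significant figures: 15.58 → 4 s.f., 5.00 × 10³ → 3 s.f., 0.0465 → 3 s.f.; limit is 3.
Rounded to 3 significant figures: 1.68 × 10⁶.

1.68 × 10⁶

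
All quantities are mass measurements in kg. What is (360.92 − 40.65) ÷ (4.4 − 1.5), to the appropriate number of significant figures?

360.92 − 40.65 = 320.27, limited to 2 d.p. → 5 s.f.; 4.4 − 1.5 = 2.9, limited to 1 d.p. → 2 s.f.
Carrying full precision, 320.27 ÷ 2.9 = 110.437931034…; keep min(5, 2) = 2 s.f.
Rounded to 2 significant figures: 1.1 × 10².

1.1 × 10²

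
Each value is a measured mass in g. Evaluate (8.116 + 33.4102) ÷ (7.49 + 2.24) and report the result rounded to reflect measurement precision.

8.116 + 33.4102 = 41.5262, limited to 3 d.p. → 5 s.f.; 7.49 + 2.24 = 9.73, limited to 2 d.p. → 3 s.f.
Carrying full precision, 41.5262 ÷ 9.73 = 4.26785200411…; keep min(5, 3) = 3 s.f.
Rounded to 3 significant figures: 4.27.

4.27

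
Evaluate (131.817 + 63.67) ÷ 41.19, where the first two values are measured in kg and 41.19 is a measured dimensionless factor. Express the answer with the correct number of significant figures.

4.746 kg

131.817 kg + 63.67 kg = 195.487 kg; the sum is limited to 2 decimal places (5 s.f.).
Carrying full precision, 195.487 ÷ 41.19 = 4.74598203447… kg; 41.19 has 4 s.f., so the result keeps min(5, 4) = 4 s.f.
Rounded to 4 significant figures: 4.746 kg.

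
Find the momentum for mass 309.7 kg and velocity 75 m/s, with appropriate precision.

momentum = 309.7 kg × 75 m/s = 23227.5 kg·m/s.
309.7 has 4 significant figures; 75 has 2.
Division/multiplication keeps the fewest: 2 significant figures.
Rounded: 2.3 × 10⁴ kg·m/s.

2.3 × 10⁴ kg·m/s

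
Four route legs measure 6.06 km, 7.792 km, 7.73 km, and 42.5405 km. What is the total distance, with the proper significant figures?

64.12 km

6.06 km + 7.792 km + 7.73 km + 42.5405 km = 64.1225 km.
Addition/subtraction keeps the fewest decimal places: 6.06 → 2 decimal places, 7.792 → 3 decimal places, 7.73 → 2 decimal places, 42.5405 → 4 decimal places; limit is 2.
Rounded to 2 decimal places: 64.12 km.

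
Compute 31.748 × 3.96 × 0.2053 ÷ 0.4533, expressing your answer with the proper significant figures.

31.748 × 3.96 × 0.2053 ÷ 0.4533 = 56.9396492919…
Multiplication/division keeps the fewest significant figures: 31.748 → 5 s.f., 3.96 → 3 s.f., 0.2053 → 4 s.f., 0.4533 → 4 s.f.; limit is 3.
Rounded to 3 significant figures: 56.9.

56.9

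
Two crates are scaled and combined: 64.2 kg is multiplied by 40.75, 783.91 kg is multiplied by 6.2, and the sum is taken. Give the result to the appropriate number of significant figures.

7.5 × 10³ kg

64.2 × 40.75 = 2616.15 → 2.62 × 10³ kg (3 s.f., last digit at the 10^1 place).
783.91 × 6.2 = 4860.242 → 4.9 × 10³ kg (2 s.f., last digit at the 10^2 place).
Sum: 7476.392 kg; keep the coarser place, 10^2.
Result: 7.5 × 10³ kg.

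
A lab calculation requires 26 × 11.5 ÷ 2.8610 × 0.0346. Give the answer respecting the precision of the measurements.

3.6

26 × 11.5 ÷ 2.8610 × 0.0346 = 3.61600838868…
Multiplication/division keeps the fewest significant figures: 26 → 2 s.f., 11.5 → 3 s.f., 2.8610 → 5 s.f., 0.0346 → 3 s.f.; limit is 2.
Rounded to 2 significant figures: 3.6.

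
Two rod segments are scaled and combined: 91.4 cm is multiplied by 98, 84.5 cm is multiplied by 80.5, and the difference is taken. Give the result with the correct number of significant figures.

2.2 × 10³ cm

91.4 × 98 = 8957.2 → 9.0 × 10³ cm (2 s.f., last digit at the 10^2 place).
84.5 × 80.5 = 6802.25 → 6.80 × 10³ cm (3 s.f., last digit at the 10^1 place).
Difference: 2154.95 cm; keep the coarser place, 10^2.
Result: 2.2 × 10³ cm.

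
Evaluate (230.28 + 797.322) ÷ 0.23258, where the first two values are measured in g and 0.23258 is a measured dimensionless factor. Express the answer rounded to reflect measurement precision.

230.28 g + 797.322 g = 1027.602 g; the sum is limited to 2 decimal places (6 s.f.).
Carrying full precision, 1027.602 ÷ 0.23258 = 4418.27328231… g; 0.23258 has 5 s.f., so the result keeps min(6, 5) = 5 s.f.
Rounded to 5 significant figures: 4418.3 g.

4418.3 g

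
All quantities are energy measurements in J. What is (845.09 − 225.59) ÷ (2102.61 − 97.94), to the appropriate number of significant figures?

0.30903

845.09 − 225.59 = 619.50, limited to 2 d.p. → 5 s.f.; 2102.61 − 97.94 = 2004.67, limited to 2 d.p. → 6 s.f.
Carrying full precision, 619.50 ÷ 2004.67 = 0.309028418642…; keep min(5, 6) = 5 s.f.
Rounded to 5 significant figures: 0.30903.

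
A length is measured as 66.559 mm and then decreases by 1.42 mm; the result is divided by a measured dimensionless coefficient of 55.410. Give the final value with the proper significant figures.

1.176 mm

66.559 mm − 1.42 mm = 65.139 mm; the difference is limited to 2 decimal places (4 s.f.).
Carrying full precision, 65.139 ÷ 55.410 = 1.17558202491… mm; 55.410 has 5 s.f., so the result keeps min(4, 5) = 4 s.f.
Rounded to 4 significant figures: 1.176 mm.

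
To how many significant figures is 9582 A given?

4

9582: every digit is nonzero and significant.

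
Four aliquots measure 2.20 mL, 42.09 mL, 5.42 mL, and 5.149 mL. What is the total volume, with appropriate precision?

54.86 mL

2.20 mL + 42.09 mL + 5.42 mL + 5.149 mL = 54.859 mL.
Addition/subtraction keeps the fewest decimal places: 2.20 → 2 decimal places, 42.09 → 2 decimal places, 5.42 → 2 decimal places, 5.149 → 3 decimal places; limit is 2.
Rounded to 2 decimal places: 54.86 mL.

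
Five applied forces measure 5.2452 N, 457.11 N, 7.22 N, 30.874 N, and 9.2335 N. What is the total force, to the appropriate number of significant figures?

509.68 N

5.2452 N + 457.11 N + 7.22 N + 30.874 N + 9.2335 N = 509.6827 N.
Addition/subtraction keeps the fewest decimal places: 5.2452 → 4 decimal places, 457.11 → 2 decimal places, 7.22 → 2 decimal places, 30.874 → 3 decimal places, 9.2335 → 4 decimal places; limit is 2.
Rounded to 2 decimal places: 509.68 N.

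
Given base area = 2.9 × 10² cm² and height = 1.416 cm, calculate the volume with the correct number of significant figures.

4.1 × 10² cm³

volume = 2.9 × 10² cm² × 1.416 cm = 410.64 cm³.
2.9 × 10² has 2 significant figures; 1.416 has 4.
Division/multiplication keeps the fewest: 2 significant figures.
Rounded: 4.1 × 10² cm³.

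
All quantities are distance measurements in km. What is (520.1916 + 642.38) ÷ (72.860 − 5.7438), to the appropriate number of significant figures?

520.1916 + 642.38 = 1162.5716, limited to 2 d.p. → 6 s.f.; 72.860 − 5.7438 = 67.1162, limited to 3 d.p. → 5 s.f.
Carrying full precision, 1162.5716 ÷ 67.1162 = 17.3217732828…; keep min(6, 5) = 5 s.f.
Rounded to 5 significant figures: 17.322.

17.322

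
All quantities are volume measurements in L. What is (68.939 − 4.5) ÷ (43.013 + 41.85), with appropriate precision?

68.939 − 4.5 = 64.439, limited to 1 d.p. → 3 s.f.; 43.013 + 41.85 = 84.863, limited to 2 d.p. → 4 s.f.
Carrying full precision, 64.439 ÷ 84.863 = 0.759329743233…; keep min(3, 4) = 3 s.f.
Rounded to 3 significant figures: 0.759.

0.759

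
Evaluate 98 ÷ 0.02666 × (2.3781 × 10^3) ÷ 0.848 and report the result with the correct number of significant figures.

98 ÷ 0.02666 × (2.3781 × 10^3) ÷ 0.848 = 10308611.9407…
Multiplication/division keeps the fewest significant figures: 98 → 2 s.f., 0.02666 → 4 s.f., 2.3781 × 10^3 → 5 s.f., 0.848 → 3 s.f.; limit is 2.
Rounded to 2 significant figures: 1.0 × 10^7.

1.0 × 10^7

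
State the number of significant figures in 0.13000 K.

0.13000: leading zeros are not significant; trailing zeros after a decimal point are significant.

5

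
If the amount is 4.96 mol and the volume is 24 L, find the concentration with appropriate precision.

0.21 mol/L

concentration = 4.96 mol ÷ 24 L = 0.206666666667… mol/L.
4.96 has 3 significant figures; 24 has 2.
Division/multiplication keeps the fewest: 2 significant figures.
Rounded: 0.21 mol/L.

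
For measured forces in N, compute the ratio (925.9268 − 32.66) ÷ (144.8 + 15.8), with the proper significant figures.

5.562

925.9268 − 32.66 = 893.2668, limited to 2 d.p. → 5 s.f.; 144.8 + 15.8 = 160.6, limited to 1 d.p. → 4 s.f.
Carrying full precision, 893.2668 ÷ 160.6 = 5.56205977584…; keep min(5, 4) = 4 s.f.
Rounded to 4 significant figures: 5.562.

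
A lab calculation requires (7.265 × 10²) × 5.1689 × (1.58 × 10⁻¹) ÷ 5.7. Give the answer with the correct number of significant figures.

1.0 × 10²

(7.265 × 10²) × 5.1689 × (1.58 × 10⁻¹) ÷ 5.7 = 104.09167093…
Multiplication/division keeps the fewest significant figures: 7.265 × 10² → 4 s.f., 5.1689 → 5 s.f., 1.58 × 10⁻¹ → 3 s.f., 5.7 → 2 s.f.; limit is 2.
Rounded to 2 significant figures: 1.0 × 10².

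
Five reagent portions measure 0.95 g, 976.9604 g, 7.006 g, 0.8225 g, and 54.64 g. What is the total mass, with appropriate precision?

0.95 g + 976.9604 g + 7.006 g + 0.8225 g + 54.64 g = 1040.3789 g.
Addition/subtraction keeps the fewest decimal places: 0.95 → 2 decimal places, 976.9604 → 4 decimal places, 7.006 → 3 decimal places, 0.8225 → 4 decimal places, 54.64 → 2 decimal places; limit is 2.
Rounded to 2 decimal places: 1040.38 g.

1040.38 g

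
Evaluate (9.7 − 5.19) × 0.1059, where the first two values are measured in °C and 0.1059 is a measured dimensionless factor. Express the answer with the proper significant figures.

0.48 °C

9.7 °C − 5.19 °C = 4.51 °C; the difference is limited to 1 decimal place (2 s.f.).
Carrying full precision, 4.51 × 0.1059 = 0.477609 °C; 0.1059 has 4 s.f., so the result keeps min(2, 4) = 2 s.f.
Rounded to 2 significant figures: 0.48 °C.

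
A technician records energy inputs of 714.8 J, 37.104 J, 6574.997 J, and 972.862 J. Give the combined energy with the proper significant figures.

714.8 J + 37.104 J + 6574.997 J + 972.862 J = 8299.763 J.
Addition/subtraction keeps the fewest decimal places: 714.8 → 1 decimal place, 37.104 → 3 decimal places, 6574.997 → 3 decimal places, 972.862 → 3 decimal places; limit is 1.
Rounded to 1 decimal place: 8.2998 × 10^3 J.

8.2998 × 10^3 J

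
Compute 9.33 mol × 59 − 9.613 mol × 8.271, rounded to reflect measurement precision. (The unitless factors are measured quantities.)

4.7 × 10² mol

9.33 × 59 = 550.47 → 5.5 × 10² mol (2 s.f., last digit at the 10^1 place).
9.613 × 8.271 = 79.509123 → 79.51 mol (4 s.f., last digit at the 10^-2 place).
Difference: 470.960877 mol; keep the coarser place, 10^1.
Result: 4.7 × 10² mol.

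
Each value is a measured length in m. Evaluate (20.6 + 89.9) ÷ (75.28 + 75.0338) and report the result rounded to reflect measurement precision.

20.6 + 89.9 = 110.5, limited to 1 d.p. → 4 s.f.; 75.28 + 75.0338 = 150.3138, limited to 2 d.p. → 5 s.f.
Carrying full precision, 110.5 ÷ 150.3138 = 0.735128777265…; keep min(4, 5) = 4 s.f.
Rounded to 4 significant figures: 0.7351.

0.7351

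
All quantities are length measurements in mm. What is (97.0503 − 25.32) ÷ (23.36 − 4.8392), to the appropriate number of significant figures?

97.0503 − 25.32 = 71.7303, limited to 2 d.p. → 4 s.f.; 23.36 − 4.8392 = 18.5208, limited to 2 d.p. → 4 s.f.
Carrying full precision, 71.7303 ÷ 18.5208 = 3.87295905144…; keep min(4, 4) = 4 s.f.
Rounded to 4 significant figures: 3.873.

3.873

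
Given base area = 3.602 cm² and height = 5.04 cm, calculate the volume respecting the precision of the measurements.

18.2 cm³

volume = 3.602 cm² × 5.04 cm = 18.15408 cm³.
3.602 has 4 significant figures; 5.04 has 3.
Division/multiplication keeps the fewest: 3 significant figures.
Rounded: 18.2 cm³.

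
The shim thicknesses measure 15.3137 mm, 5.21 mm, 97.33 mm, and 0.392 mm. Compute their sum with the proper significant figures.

118.25 mm

15.3137 mm + 5.21 mm + 97.33 mm + 0.392 mm = 118.2457 mm.
Addition/subtraction keeps the fewest decimal places: 15.3137 → 4 decimal places, 5.21 → 2 decimal places, 97.33 → 2 decimal places, 0.392 → 3 decimal places; limit is 2.
Rounded to 2 decimal places: 118.25 mm.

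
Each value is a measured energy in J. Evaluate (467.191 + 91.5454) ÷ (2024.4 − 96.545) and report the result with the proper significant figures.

0.28982

467.191 + 91.5454 = 558.7364, limited to 3 d.p. → 6 s.f.; 2024.4 − 96.545 = 1927.855, limited to 1 d.p. → 5 s.f.
Carrying full precision, 558.7364 ÷ 1927.855 = 0.289822834186…; keep min(6, 5) = 5 s.f.
Rounded to 5 significant figures: 0.28982.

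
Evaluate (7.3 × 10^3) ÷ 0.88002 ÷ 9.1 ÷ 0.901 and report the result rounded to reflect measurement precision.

(7.3 × 10^3) ÷ 0.88002 ÷ 9.1 ÷ 0.901 = 1011.72885032…
Multiplication/division keeps the fewest significant figures: 7.3 × 10^3 → 2 s.f., 0.88002 → 5 s.f., 9.1 → 2 s.f., 0.901 → 3 s.f.; limit is 2.
Rounded to 2 significant figures: 1.0 × 10^3.

1.0 × 10^3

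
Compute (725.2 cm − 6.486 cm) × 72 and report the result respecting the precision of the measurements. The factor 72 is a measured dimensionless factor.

725.2 cm − 6.486 cm = 718.714 cm; the difference is limited to 1 decimal place (4 s.f.).
Carrying full precision, 718.714 × 72 = 51747.408 cm; 72 has 2 s.f., so the result keeps min(4, 2) = 2 s.f.
Rounded to 2 significant figures: 5.2 × 10⁴ cm.

5.2 × 10⁴ cm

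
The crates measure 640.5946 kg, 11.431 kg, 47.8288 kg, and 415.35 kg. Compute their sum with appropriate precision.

1.11520 × 10³ kg

640.5946 kg + 11.431 kg + 47.8288 kg + 415.35 kg = 1115.2044 kg.
Addition/subtraction keeps the fewest decimal places: 640.5946 → 4 decimal places, 11.431 → 3 decimal places, 47.8288 → 4 decimal places, 415.35 → 2 decimal places; limit is 2.
Rounded to 2 decimal places: 1.11520 × 10³ kg.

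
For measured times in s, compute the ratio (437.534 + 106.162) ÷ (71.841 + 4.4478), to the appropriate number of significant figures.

7.1268

437.534 + 106.162 = 543.696, limited to 3 d.p. → 6 s.f.; 71.841 + 4.4478 = 76.2888, limited to 3 d.p. → 5 s.f.
Carrying full precision, 543.696 ÷ 76.2888 = 7.12681284802…; keep min(6, 5) = 5 s.f.
Rounded to 5 significant figures: 7.1268.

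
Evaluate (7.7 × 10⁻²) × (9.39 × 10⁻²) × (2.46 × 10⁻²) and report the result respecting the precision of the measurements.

(7.7 × 10⁻²) × (9.39 × 10⁻²) × (2.46 × 10⁻²) = 0.00017786538
Multiplication/division keeps the fewest significant figures: 7.7 × 10⁻² → 2 s.f., 9.39 × 10⁻² → 3 s.f., 2.46 × 10⁻² → 3 s.f.; limit is 2.
Rounded to 2 significant figures: 1.8 × 10⁻⁴.

1.8 × 10⁻⁴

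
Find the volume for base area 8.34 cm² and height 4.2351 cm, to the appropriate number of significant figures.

volume = 8.34 cm² × 4.2351 cm = 35.320734 cm³.
8.34 has 3 significant figures; 4.2351 has 5.
Division/multiplication keeps the fewest: 3 significant figures.
Rounded: 35.3 cm³.

35.3 cm³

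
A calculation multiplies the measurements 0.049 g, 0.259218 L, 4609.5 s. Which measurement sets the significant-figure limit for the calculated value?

0.049 g → 2 s.f.; 0.259218 L → 6 s.f.; 4609.5 s → 5 s.f.
The fewest is 2 significant figures, from 0.049 g.

0.049 g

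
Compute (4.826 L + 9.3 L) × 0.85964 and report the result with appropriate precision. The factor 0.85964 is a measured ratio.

12.1 L

4.826 L + 9.3 L = 14.126 L; the sum is limited to 1 decimal place (3 s.f.).
Carrying full precision, 14.126 × 0.85964 = 12.14327464 L; 0.85964 has 5 s.f., so the result keeps min(3, 5) = 3 s.f.
Rounded to 3 significant figures: 12.1 L.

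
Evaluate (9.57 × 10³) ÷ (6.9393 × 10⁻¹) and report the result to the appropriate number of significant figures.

(9.57 × 10³) ÷ (6.9393 × 10⁻¹) = 13791.0163849…
Multiplication/division keeps the fewest significant figures: 9.57 × 10³ → 3 s.f., 6.9393 × 10⁻¹ → 5 s.f.; limit is 3.
Rounded to 3 significant figures: 1.38 × 10⁴.

1.38 × 10⁴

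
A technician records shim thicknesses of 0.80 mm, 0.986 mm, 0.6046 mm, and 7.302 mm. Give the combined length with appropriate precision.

0.80 mm + 0.986 mm + 0.6046 mm + 7.302 mm = 9.6926 mm.
Addition/subtraction keeps the fewest decimal places: 0.80 → 2 decimal places, 0.986 → 3 decimal places, 0.6046 → 4 decimal places, 7.302 → 3 decimal places; limit is 2.
Rounded to 2 decimal places: 9.69 mm.

9.69 mm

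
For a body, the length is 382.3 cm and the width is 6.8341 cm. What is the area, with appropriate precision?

area = 382.3 cm × 6.8341 cm = 2612.67643 cm².
382.3 has 4 significant figures; 6.8341 has 5.
Division/multiplication keeps the fewest: 4 significant figures.
Rounded: 2613 cm².

2613 cm²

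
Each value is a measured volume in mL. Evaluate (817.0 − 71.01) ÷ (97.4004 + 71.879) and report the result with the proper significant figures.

4.407

817.0 − 71.01 = 745.99, limited to 1 d.p. → 4 s.f.; 97.4004 + 71.879 = 169.2794, limited to 3 d.p. → 6 s.f.
Carrying full precision, 745.99 ÷ 169.2794 = 4.40685635701…; keep min(4, 6) = 4 s.f.
Rounded to 4 significant figures: 4.407.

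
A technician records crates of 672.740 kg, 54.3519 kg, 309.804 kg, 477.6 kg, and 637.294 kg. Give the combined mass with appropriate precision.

2151.8 kg

672.740 kg + 54.3519 kg + 309.804 kg + 477.6 kg + 637.294 kg = 2151.7899 kg.
Addition/subtraction keeps the fewest decimal places: 672.740 → 3 decimal places, 54.3519 → 4 decimal places, 309.804 → 3 decimal places, 477.6 → 1 decimal place, 637.294 → 3 decimal places; limit is 1.
Rounded to 1 decimal place: 2151.8 kg.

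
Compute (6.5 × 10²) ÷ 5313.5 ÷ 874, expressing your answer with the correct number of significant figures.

1.4 × 10⁻⁴

(6.5 × 10²) ÷ 5313.5 ÷ 874 = 0.000139965577081…
Multiplication/division keeps the fewest significant figures: 6.5 × 10² → 2 s.f., 5313.5 → 5 s.f., 874 → 3 s.f.; limit is 2.
Rounded to 2 significant figures: 1.4 × 10⁻⁴.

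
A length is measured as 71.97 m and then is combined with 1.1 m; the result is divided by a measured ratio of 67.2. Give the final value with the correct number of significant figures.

71.97 m + 1.1 m = 73.07 m; the sum is limited to 1 decimal place (3 s.f.).
Carrying full precision, 73.07 ÷ 67.2 = 1.08735119048… m; 67.2 has 3 s.f., so the result keeps min(3, 3) = 3 s.f.
Rounded to 3 significant figures: 1.09 m.

1.09 m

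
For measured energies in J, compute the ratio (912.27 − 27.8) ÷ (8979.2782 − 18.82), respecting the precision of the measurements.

0.09871

912.27 − 27.8 = 884.47, limited to 1 d.p. → 4 s.f.; 8979.2782 − 18.82 = 8960.4582, limited to 2 d.p. → 6 s.f.
Carrying full precision, 884.47 ÷ 8960.4582 = 0.0987081218681…; keep min(4, 6) = 4 s.f.
Rounded to 4 significant figures: 0.09871.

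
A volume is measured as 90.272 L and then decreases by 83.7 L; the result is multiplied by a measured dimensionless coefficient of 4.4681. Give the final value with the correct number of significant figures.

29 L

90.272 L − 83.7 L = 6.572 L; the difference is limited to 1 decimal place (2 s.f.).
Carrying full precision, 6.572 × 4.4681 = 29.3643532 L; 4.4681 has 5 s.f., so the result keeps min(2, 5) = 2 s.f.
Rounded to 2 significant figures: 29 L.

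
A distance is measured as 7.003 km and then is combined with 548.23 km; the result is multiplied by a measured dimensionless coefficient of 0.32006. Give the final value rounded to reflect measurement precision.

7.003 km + 548.23 km = 555.233 km; the sum is limited to 2 decimal places (5 s.f.).
Carrying full precision, 555.233 × 0.32006 = 177.70787398 km; 0.32006 has 5 s.f., so the result keeps min(5, 5) = 5 s.f.
Rounded to 5 significant figures: 177.71 km.

177.71 km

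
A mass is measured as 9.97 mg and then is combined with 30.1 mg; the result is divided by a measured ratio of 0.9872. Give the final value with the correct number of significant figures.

40.6 mg

9.97 mg + 30.1 mg = 40.07 mg; the sum is limited to 1 decimal place (3 s.f.).
Carrying full precision, 40.07 ÷ 0.9872 = 40.5895461912… mg; 0.9872 has 4 s.f., so the result keeps min(3, 4) = 3 s.f.
Rounded to 3 significant figures: 40.6 mg.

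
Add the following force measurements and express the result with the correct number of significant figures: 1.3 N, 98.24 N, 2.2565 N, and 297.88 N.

1.3 N + 98.24 N + 2.2565 N + 297.88 N = 399.6765 N.
Addition/subtraction keeps the fewest decimal places: 1.3 → 1 decimal place, 98.24 → 2 decimal places, 2.2565 → 4 decimal places, 297.88 → 2 decimal places; limit is 1.
Rounded to 1 decimal place: 399.7 N.

399.7 N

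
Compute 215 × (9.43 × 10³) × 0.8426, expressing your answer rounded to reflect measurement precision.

1.71 × 10⁶

215 × (9.43 × 10³) × 0.8426 = 1708329.37
Multiplication/division keeps the fewest significant figures: 215 → 3 s.f., 9.43 × 10³ → 3 s.f., 0.8426 → 4 s.f.; limit is 3.
Rounded to 3 significant figures: 1.71 × 10⁶.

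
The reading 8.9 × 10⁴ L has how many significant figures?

8.9 × 10⁴: in scientific notation every digit of the coefficient is significant.

2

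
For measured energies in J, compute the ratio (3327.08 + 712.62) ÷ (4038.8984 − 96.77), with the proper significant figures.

1.02475

3327.08 + 712.62 = 4039.70, limited to 2 d.p. → 6 s.f.; 4038.8984 − 96.77 = 3942.1284, limited to 2 d.p. → 6 s.f.
Carrying full precision, 4039.70 ÷ 3942.1284 = 1.02475099492…; keep min(6, 6) = 6 s.f.
Rounded to 6 significant figures: 1.02475.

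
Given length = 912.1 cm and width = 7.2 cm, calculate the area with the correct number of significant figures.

6.6 × 10^3 cm²

area = 912.1 cm × 7.2 cm = 6567.12 cm².
912.1 has 4 significant figures; 7.2 has 2.
Division/multiplication keeps the fewest: 2 significant figures.
Rounded: 6.6 × 10^3 cm².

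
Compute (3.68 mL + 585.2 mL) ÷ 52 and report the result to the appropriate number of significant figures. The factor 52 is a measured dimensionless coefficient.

3.68 mL + 585.2 mL = 588.88 mL; the sum is limited to 1 decimal place (4 s.f.).
Carrying full precision, 588.88 ÷ 52 = 11.3246153846… mL; 52 has 2 s.f., so the result keeps min(4, 2) = 2 s.f.
Rounded to 2 significant figures: 11 mL.

11 mL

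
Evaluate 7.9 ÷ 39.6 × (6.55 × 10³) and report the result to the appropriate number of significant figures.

1.3 × 10³

7.9 ÷ 39.6 × (6.55 × 10³) = 1306.69191919…
Multiplication/division keeps the fewest significant figures: 7.9 → 2 s.f., 39.6 → 3 s.f., 6.55 × 10³ → 3 s.f.; limit is 2.
Rounded to 2 significant figures: 1.3 × 10³.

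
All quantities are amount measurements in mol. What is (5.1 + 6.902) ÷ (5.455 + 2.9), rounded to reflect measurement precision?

5.1 + 6.902 = 12.002, limited to 1 d.p. → 3 s.f.; 5.455 + 2.9 = 8.355, limited to 1 d.p. → 2 s.f.
Carrying full precision, 12.002 ÷ 8.355 = 1.43650508677…; keep min(3, 2) = 2 s.f.
Rounded to 2 significant figures: 1.4.

1.4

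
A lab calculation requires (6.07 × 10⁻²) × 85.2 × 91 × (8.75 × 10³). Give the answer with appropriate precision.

(6.07 × 10⁻²) × 85.2 × 91 × (8.75 × 10³) = 4117918.35
Multiplication/division keeps the fewest significant figures: 6.07 × 10⁻² → 3 s.f., 85.2 → 3 s.f., 91 → 2 s.f., 8.75 × 10³ → 3 s.f.; limit is 2.
Rounded to 2 significant figures: 4.1 × 10⁶.

4.1 × 10⁶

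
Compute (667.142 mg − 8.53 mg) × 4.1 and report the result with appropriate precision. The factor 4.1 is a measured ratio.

2.7 × 10^3 mg

667.142 mg − 8.53 mg = 658.612 mg; the difference is limited to 2 decimal places (5 s.f.).
Carrying full precision, 658.612 × 4.1 = 2700.3092 mg; 4.1 has 2 s.f., so the result keeps min(5, 2) = 2 s.f.
Rounded to 2 significant figures: 2.7 × 10^3 mg.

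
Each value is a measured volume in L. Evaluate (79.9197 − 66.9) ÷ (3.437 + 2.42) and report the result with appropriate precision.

2.22

79.9197 − 66.9 = 13.0197, limited to 1 d.p. → 3 s.f.; 3.437 + 2.42 = 5.857, limited to 2 d.p. → 3 s.f.
Carrying full precision, 13.0197 ÷ 5.857 = 2.22292982756…; keep min(3, 3) = 3 s.f.
Rounded to 3 significant figures: 2.22.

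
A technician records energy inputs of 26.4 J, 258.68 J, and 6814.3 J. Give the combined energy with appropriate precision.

26.4 J + 258.68 J + 6814.3 J = 7099.38 J.
Addition/subtraction keeps the fewest decimal places: 26.4 → 1 decimal place, 258.68 → 2 decimal places, 6814.3 → 1 decimal place; limit is 1.
Rounded to 1 decimal place: 7099.4 J.

7099.4 J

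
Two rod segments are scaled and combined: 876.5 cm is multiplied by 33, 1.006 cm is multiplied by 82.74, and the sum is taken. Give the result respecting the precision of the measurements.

2.9 × 10⁴ cm

876.5 × 33 = 28924.5 → 2.9 × 10⁴ cm (2 s.f., last digit at the 10^3 place).
1.006 × 82.74 = 83.23644 → 83.24 cm (4 s.f., last digit at the 10^-2 place).
Sum: 29007.73644 cm; keep the coarser place, 10^3.
Result: 2.9 × 10⁴ cm.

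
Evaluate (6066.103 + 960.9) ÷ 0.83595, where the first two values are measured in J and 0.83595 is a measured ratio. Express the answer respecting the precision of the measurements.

6066.103 J + 960.9 J = 7027.003 J; the sum is limited to 1 decimal place (5 s.f.).
Carrying full precision, 7027.003 ÷ 0.83595 = 8406.00873258… J; 0.83595 has 5 s.f., so the result keeps min(5, 5) = 5 s.f.
Rounded to 5 significant figures: 8406.0 J.

8406.0 J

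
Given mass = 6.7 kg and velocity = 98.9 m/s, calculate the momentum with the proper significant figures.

6.6 × 10^2 kg·m/s

momentum = 6.7 kg × 98.9 m/s = 662.63 kg·m/s.
6.7 has 2 significant figures; 98.9 has 3.
Division/multiplication keeps the fewest: 2 significant figures.
Rounded: 6.6 × 10^2 kg·m/s.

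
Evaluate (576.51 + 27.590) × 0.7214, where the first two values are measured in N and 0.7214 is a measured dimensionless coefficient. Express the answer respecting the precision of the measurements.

576.51 N + 27.590 N = 604.100 N; the sum is limited to 2 decimal places (5 s.f.).
Carrying full precision, 604.100 × 0.7214 = 435.79774 N; 0.7214 has 4 s.f., so the result keeps min(5, 4) = 4 s.f.
Rounded to 4 significant figures: 435.8 N.

435.8 N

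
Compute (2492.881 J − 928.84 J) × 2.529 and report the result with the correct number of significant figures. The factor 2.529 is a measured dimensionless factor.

2492.881 J − 928.84 J = 1564.041 J; the difference is limited to 2 decimal places (6 s.f.).
Carrying full precision, 1564.041 × 2.529 = 3955.459689 J; 2.529 has 4 s.f., so the result keeps min(6, 4) = 4 s.f.
Rounded to 4 significant figures: 3955 J.

3955 J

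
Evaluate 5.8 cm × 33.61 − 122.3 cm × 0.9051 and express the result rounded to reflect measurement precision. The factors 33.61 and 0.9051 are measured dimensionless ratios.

5.8 × 33.61 = 194.938 → 1.9 × 10² cm (2 s.f., last digit at the 10^1 place).
122.3 × 0.9051 = 110.69373 → 110.7 cm (4 s.f., last digit at the 10^-1 place).
Difference: 84.24427 cm; keep the coarser place, 10^1.
Result: 8 × 10¹ cm.

8 × 10¹ cm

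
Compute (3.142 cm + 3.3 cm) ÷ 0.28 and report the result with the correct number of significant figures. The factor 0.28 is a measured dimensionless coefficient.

3.142 cm + 3.3 cm = 6.442 cm; the sum is limited to 1 decimal place (2 s.f.).
Carrying full precision, 6.442 ÷ 0.28 = 23.0071428571… cm; 0.28 has 2 s.f., so the result keeps min(2, 2) = 2 s.f.
Rounded to 2 significant figures: 23 cm.

23 cm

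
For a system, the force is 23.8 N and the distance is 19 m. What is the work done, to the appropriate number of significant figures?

work done = 23.8 N × 19 m = 452.2 J.
23.8 has 3 significant figures; 19 has 2.
Division/multiplication keeps the fewest: 2 significant figures.
Rounded: 4.5 × 10² J.

4.5 × 10² J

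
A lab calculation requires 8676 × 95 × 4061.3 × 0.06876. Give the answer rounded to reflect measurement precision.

2.3 × 10^8

8676 × 95 × 4061.3 × 0.06876 = 230167546.209…
Multiplication/division keeps the fewest significant figures: 8676 → 4 s.f., 95 → 2 s.f., 4061.3 → 5 s.f., 0.06876 → 4 s.f.; limit is 2.
Rounded to 2 significant figures: 2.3 × 10^8.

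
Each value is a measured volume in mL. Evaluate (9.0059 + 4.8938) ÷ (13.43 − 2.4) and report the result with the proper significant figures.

9.0059 + 4.8938 = 13.8997, limited to 4 d.p. → 6 s.f.; 13.43 − 2.4 = 11.03, limited to 1 d.p. → 3 s.f.
Carrying full precision, 13.8997 ÷ 11.03 = 1.26017225748…; keep min(6, 3) = 3 s.f.
Rounded to 3 significant figures: 1.26.

1.26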